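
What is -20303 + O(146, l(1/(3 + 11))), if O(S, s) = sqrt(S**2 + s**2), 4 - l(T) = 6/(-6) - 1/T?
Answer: -20303 + sqrt(21677) ≈ -20156.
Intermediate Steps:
l(T) = 5 + 1/T (l(T) = 4 - (6/(-6) - 1/T) = 4 - (6*(-1/6) - 1/T) = 4 - (-1 - 1/T) = 4 + (1 + 1/T) = 5 + 1/T)
-20303 + O(146, l(1/(3 + 11))) = -20303 + sqrt(146**2 + (5 + 1/(1/(3 + 11)))**2) = -20303 + sqrt(21316 + (5 + 1/(1/14))**2) = -20303 + sqrt(21316 + (5 + 14)**2) = -20303 + sqrt(21316 + 19**2) = -20303 + sqrt(21316 + 361) = -20303 + sqrt(21677)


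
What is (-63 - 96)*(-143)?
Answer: 22737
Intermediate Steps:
(-63 - 96)*(-143) = -159*(-143) = 22737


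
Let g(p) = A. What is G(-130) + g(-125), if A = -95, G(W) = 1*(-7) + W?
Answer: -232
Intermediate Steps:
G(W) = -7 + W
g(p) = -95
G(-130) + g(-125) = (-7 - 130) - 95 = -137 - 95 = -232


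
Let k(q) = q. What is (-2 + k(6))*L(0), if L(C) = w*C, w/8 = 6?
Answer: 0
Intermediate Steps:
w = 48 (w = 8*6 = 48)
L(C) = 48*C
(-2 + k(6))*L(0) = (-2 + 6)*(48*0) = 4*0 = 0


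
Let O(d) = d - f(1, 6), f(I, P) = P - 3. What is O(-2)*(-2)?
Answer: 10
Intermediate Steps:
f(I, P) = -3 + P
O(d) = -3 + d (O(d) = d - (-3 + 6) = d - 1*3 = d - 3 = -3 + d)
O(-2)*(-2) = (-3 - 2)*(-2) = -5*(-2) = 10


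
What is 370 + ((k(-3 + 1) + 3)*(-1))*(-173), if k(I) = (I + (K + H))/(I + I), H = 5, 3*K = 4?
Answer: 8419/12 ≈ 701.58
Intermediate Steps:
K = 4/3 (K = (⅓)*4 = 4/3 ≈ 1.3333)
k(I) = (19/3 + I)/(2*I) (k(I) = (I + (4/3 + 5))/(I + I) = (I + 19/3)/((2*I)) = (19/3 + I)*(1/(2*I)) = (19/3 + I)/(2*I))
370 + ((k(-3 + 1) + 3)*(-1))*(-173) = 370 + (((19 + 3*(-3 + 1))/(6*(-3 + 1)) + 3)*(-1))*(-173) = 370 + (((⅙)*(19 + 3*(-2))/(-2) + 3)*(-1))*(-173) = 370 + (((⅙)*(-½)*(19 - 6) + 3)*(-1))*(-173) = 370 + (((⅙)*(-½)*13 + 3)*(-1))*(-173) = 370 + ((-13/12 + 3)*(-1))*(-173) = 370 + ((23/12)*(-1))*(-173) = 370 - 23/12*(-173) = 370 + 3979/12 = 8419/12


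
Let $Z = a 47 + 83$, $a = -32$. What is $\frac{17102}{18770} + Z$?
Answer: $- \frac{13327534}{9385} \approx -1420.1$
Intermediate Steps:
$Z = -1421$ ($Z = \left(-32\right) 47 + 83 = -1504 + 83 = -1421$)
$\frac{17102}{18770} + Z = \frac{17102}{18770} - 1421 = 17102 \cdot \frac{1}{18770} - 1421 = \frac{8551}{9385} - 1421 = - \frac{13327534}{9385}$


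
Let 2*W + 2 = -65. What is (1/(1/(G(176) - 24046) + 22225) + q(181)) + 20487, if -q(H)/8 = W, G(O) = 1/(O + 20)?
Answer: 2174018970718160/104746758179 ≈ 20755.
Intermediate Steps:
G(O) = 1/(20 + O)
W = -67/2 (W = -1 + (1/2)*(-65) = -1 - 65/2 = -67/2 ≈ -33.500)
q(H) = 268 (q(H) = -8*(-67/2) = 268)
(1/(1/(G(176) - 24046) + 22225) + q(181)) + 20487 = (1/(1/(1/(20 + 176) - 24046) + 22225) + 268) + 20487 = (1/(1/(1/196 - 24046) + 22225) + 268) + 20487 = (1/(1/(-4713015/196) + 22225) + 268) + 20487 = (1/(-196/4713015 + 22225) + 268) + 20487 = (1/(104746758179/4713015) + 268) + 20487 = (4713015/104746758179 + 268) + 20487 = 28072135904987/104746758179 + 20487 = 2174018970718160/104746758179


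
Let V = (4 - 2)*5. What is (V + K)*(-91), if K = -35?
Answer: 2275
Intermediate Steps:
V = 10 (V = 2*5 = 10)
(V + K)*(-91) = (10 - 35)*(-91) = -25*(-91) = 2275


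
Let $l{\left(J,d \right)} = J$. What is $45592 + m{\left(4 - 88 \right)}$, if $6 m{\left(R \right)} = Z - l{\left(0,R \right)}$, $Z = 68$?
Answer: $\frac{136810}{3} \approx 45603.0$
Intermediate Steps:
$m{\left(R \right)} = \frac{34}{3}$ ($m{\left(R \right)} = \frac{68 - 0}{6} = \frac{68 + 0}{6} = \frac{1}{6} \cdot 68 = \frac{34}{3}$)
$45592 + m{\left(4 - 88 \right)} = 45592 + \frac{34}{3} = \frac{136810}{3}$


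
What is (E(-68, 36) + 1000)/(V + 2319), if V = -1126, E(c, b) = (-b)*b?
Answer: -296/1193 ≈ -0.24811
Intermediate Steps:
E(c, b) = -b**2
(E(-68, 36) + 1000)/(V + 2319) = (-1*36**2 + 1000)/(-1126 + 2319) = (-1*1296 + 1000)/1193 = (-1296 + 1000)*(1/1193) = -296*1/1193 = -296/1193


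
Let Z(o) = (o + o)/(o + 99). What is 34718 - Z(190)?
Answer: 10033122/289 ≈ 34717.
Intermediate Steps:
Z(o) = 2*o/(99 + o) (Z(o) = (2*o)/(99 + o) = 2*o/(99 + o))
34718 - Z(190) = 34718 - 2*190/(99 + 190) = 34718 - 2*190/289 = 34718 - 1*380/289 = 34718 - 380/289 = 10033122/289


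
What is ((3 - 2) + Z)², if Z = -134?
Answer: 17689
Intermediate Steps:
((3 - 2) + Z)² = ((3 - 2) - 134)² = (1 - 134)² = (-133)² = 17689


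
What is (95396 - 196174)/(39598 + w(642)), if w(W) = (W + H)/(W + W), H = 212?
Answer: -64699476/25422343 ≈ -2.5450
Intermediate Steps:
w(W) = (212 + W)/(2*W) (w(W) = (W + 212)/(W + W) = (212 + W)/((2*W)) = (212 + W)*(1/(2*W)) = (212 + W)/(2*W))
(95396 - 196174)/(39598 + w(642)) = (95396 - 196174)/(39598 + (½)*(212 + 642)/642) = -100778/(39598 + (½)*(1/642)*854) = -100778/(39598 + 427/642) = -100778/25422343/642 = -100778*642/25422343 = -64699476/25422343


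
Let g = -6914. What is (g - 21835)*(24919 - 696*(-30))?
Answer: -1316675451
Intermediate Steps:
(g - 21835)*(24919 - 696*(-30)) = (-6914 - 21835)*(24919 - 696*(-30)) = -28749*(24919 + 20880) = -28749*45799 = -1316675451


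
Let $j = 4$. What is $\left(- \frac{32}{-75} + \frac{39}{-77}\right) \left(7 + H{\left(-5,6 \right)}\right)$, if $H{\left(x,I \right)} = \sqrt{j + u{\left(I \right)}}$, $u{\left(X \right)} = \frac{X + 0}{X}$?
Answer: $- \frac{461}{825} - \frac{461 \sqrt{5}}{5775} \approx -0.73729$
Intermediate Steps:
$u{\left(X \right)} = 1$ ($u{\left(X \right)} = \frac{X}{X} = 1$)
$H{\left(x,I \right)} = \sqrt{5}$ ($H{\left(x,I \right)} = \sqrt{4 + 1} = \sqrt{5}$)
$\left(- \frac{32}{-75} + \frac{39}{-77}\right) \left(7 + H{\left(-5,6 \right)}\right) = \left(- \frac{32}{-75} + \frac{39}{-77}\right) \left(7 + \sqrt{5}\right) = \left(\left(-32\right) \left(- \frac{1}{75}\right) + 39 \left(- \frac{1}{77}\right)\right) \left(7 + \sqrt{5}\right) = \left(\frac{32}{75} - \frac{39}{77}\right) \left(7 + \sqrt{5}\right) = - \frac{461 \left(7 + \sqrt{5}\right)}{5775} = - \frac{461}{825} - \frac{461 \sqrt{5}}{5775}$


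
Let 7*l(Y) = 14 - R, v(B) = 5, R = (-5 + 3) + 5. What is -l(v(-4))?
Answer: -11/7 ≈ -1.5714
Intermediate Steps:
R = 3 (R = -2 + 5 = 3)
l(Y) = 11/7 (l(Y) = (14 - 1*3)/7 = (14 - 3)/7 = (⅐)*11 = 11/7)
-l(v(-4)) = -1*11/7 = -11/7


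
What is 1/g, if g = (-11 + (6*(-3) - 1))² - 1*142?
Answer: 1/758 ≈ 0.0013193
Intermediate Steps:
g = 758 (g = (-11 + (-18 - 1))² - 142 = (-11 - 19)² - 142 = (-30)² - 142 = 900 - 142 = 758)
1/g = 1/758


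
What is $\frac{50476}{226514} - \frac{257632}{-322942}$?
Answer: $\frac{18664518810}{18287721047} \approx 1.0206$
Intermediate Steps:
$\frac{50476}{226514} - \frac{257632}{-322942} = 50476 \cdot \frac{1}{226514} - - \frac{128816}{161471} = \frac{25238}{113257} + \frac{128816}{161471} = \frac{18664518810}{18287721047}$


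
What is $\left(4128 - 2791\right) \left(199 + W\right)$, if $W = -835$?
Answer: $-850332$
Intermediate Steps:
$\left(4128 - 2791\right) \left(199 + W\right) = \left(4128 - 2791\right) \left(199 - 835\right) = 1337 \left(-636\right) = -850332$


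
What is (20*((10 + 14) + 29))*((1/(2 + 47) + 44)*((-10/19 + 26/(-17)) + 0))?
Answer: -1518182880/15827 ≈ -95924.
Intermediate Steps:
(20*((10 + 14) + 29))*((1/(2 + 47) + 44)*((-10/19 + 26/(-17)) + 0)) = (20*(24 + 29))*((1/49 + 44)*((-10*1/19 + 26*(-1/17)) + 0)) = (20*53)*((1/49 + 44)*((-10/19 - 26/17) + 0)) = 1060*(2157*(-664/323 + 0)/49) = 1060*((2157/49)*(-664/323)) = 1060*(-1432248/15827) = -1518182880/15827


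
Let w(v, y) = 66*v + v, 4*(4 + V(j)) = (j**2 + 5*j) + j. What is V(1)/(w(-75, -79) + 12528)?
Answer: -3/10004 ≈ -0.00029988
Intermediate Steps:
V(j) = -4 + j**2/4 + 3*j/2 (V(j) = -4 + ((j**2 + 5*j) + j)/4 = -4 + (j**2 + 6*j)/4 = -4 + (j**2/4 + 3*j/2) = -4 + j**2/4 + 3*j/2)
w(v, y) = 67*v
V(1)/(w(-75, -79) + 12528) = (-4 + (1/4)*1**2 + (3/2)*1)/(67*(-75) + 12528) = (-4 + (1/4)*1 + 3/2)/(-5025 + 12528) = (-4 + 1/4 + 3/2)/7503 = (1/7503)*(-9/4) = -3/10004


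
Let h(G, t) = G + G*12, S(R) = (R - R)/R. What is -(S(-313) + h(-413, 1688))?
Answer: 5369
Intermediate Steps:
S(R) = 0 (S(R) = 0/R = 0)
h(G, t) = 13*G (h(G, t) = G + 12*G = 13*G)
-(S(-313) + h(-413, 1688)) = -(0 + 13*(-413)) = -(0 - 5369) = -1*(-5369) = 5369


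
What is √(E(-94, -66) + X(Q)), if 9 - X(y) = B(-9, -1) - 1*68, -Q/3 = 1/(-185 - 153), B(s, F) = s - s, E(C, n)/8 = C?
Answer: 15*I*√3 ≈ 25.981*I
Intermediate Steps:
E(C, n) = 8*C
B(s, F) = 0
Q = 3/338 (Q = -3/(-185 - 153) = -3/(-338) = -3*(-1/338) = 3/338 ≈ 0.0088757)
X(y) = 77 (X(y) = 9 - (0 - 1*68) = 9 - (0 - 68) = 9 - 1*(-68) = 9 + 68 = 77)
√(E(-94, -66) + X(Q)) = √(8*(-94) + 77) = √(-752 + 77) = √(-675) = 15*I*√3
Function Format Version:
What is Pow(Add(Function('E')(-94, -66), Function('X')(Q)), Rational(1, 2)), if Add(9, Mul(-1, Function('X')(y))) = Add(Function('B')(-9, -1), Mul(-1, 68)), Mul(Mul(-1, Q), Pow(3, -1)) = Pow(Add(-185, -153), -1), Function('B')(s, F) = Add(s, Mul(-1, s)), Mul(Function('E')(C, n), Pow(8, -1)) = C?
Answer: Mul(15, I, Pow(3, Rational(1, 2))) ≈ Mul(25.981, I)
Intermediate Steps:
Function('E')(C, n) = Mul(8, C)
Function('B')(s, F) = 0
Q = Rational(3, 338) (Q = Mul(-3, Pow(Add(-185, -153), -1)) = Mul(-3, Pow(-338, -1)) = Mul(-3, Rational(-1, 338)) = Rational(3, 338) ≈ 0.0088757)
Function('X')(y) = 77 (Function('X')(y) = Add(9, Mul(-1, Add(0, Mul(-1, 68)))) = Add(9, Mul(-1, Add(0, -68))) = Add(9, Mul(-1, -68)) = Add(9, 68) = 77)
Pow(Add(Function('E')(-94, -66), Function('X')(Q)), Rational(1, 2)) = Pow(Add(Mul(8, -94), 77), Rational(1, 2)) = Pow(Add(-752, 77), Rational(1, 2)) = Pow(-675, Rational(1, 2)) = Mul(15, I, Pow(3, Rational(1, 2)))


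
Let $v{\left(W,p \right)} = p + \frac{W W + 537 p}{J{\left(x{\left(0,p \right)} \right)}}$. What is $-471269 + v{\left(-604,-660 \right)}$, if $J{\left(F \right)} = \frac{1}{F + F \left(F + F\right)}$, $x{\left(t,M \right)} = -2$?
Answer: $-409553$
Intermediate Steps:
$J{\left(F \right)} = \frac{1}{F + 2 F^{2}}$ ($J{\left(F \right)} = \frac{1}{F + F 2 F} = \frac{1}{F + 2 F^{2}}$)
$v{\left(W,p \right)} = 6 W^{2} + 3223 p$ ($v{\left(W,p \right)} = p + \frac{W W + 537 p}{\frac{1}{-2} \frac{1}{1 + 2 \left(-2\right)}} = p + \frac{W^{2} + 537 p}{\left(- \frac{1}{2}\right) \frac{1}{1 - 4}} = p + \frac{W^{2} + 537 p}{\left(- \frac{1}{2}\right) \frac{1}{-3}} = p + \frac{W^{2} + 537 p}{\left(- \frac{1}{2}\right) \left(- \frac{1}{3}\right)} = p + \left(W^{2} + 537 p\right) \frac{1}{\frac{1}{6}} = p + \left(W^{2} + 537 p\right) 6 = p + \left(6 W^{2} + 3222 p\right) = 6 W^{2} + 3223 p$)
$-471269 + v{\left(-604,-660 \right)} = -471269 + \left(6 \left(-604\right)^{2} + 3223 \left(-660\right)\right) = -471269 + \left(6 \cdot 364816 - 2127180\right) = -471269 + \left(2188896 - 2127180\right) = -471269 + 61716 = -409553$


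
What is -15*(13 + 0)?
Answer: -195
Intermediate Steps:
-15*(13 + 0) = -15*13 = -195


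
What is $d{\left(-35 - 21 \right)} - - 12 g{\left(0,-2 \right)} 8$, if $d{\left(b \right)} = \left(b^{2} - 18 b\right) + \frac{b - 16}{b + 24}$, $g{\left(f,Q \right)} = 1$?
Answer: $\frac{16969}{4} \approx 4242.3$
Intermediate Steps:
$d{\left(b \right)} = b^{2} - 18 b + \frac{-16 + b}{24 + b}$ ($d{\left(b \right)} = \left(b^{2} - 18 b\right) + \frac{-16 + b}{24 + b} = b^{2} - 18 b + \frac{-16 + b}{24 + b}$)
$d{\left(-35 - 21 \right)} - - 12 g{\left(0,-2 \right)} 8 = \frac{-16 + \left(-35 - 21\right)^{3} - 431 \left(-35 - 21\right) + 6 \left(-35 - 21\right)^{2}}{24 - 56} - \left(-12\right) 1 \cdot 8 = \frac{-16 + \left(-35 - 21\right)^{3} - 431 \left(-35 - 21\right) + 6 \left(-35 - 21\right)^{2}}{24 - 56} - \left(-12\right) 8 = \frac{-16 + \left(-56\right)^{3} - -24136 + 6 \left(-56\right)^{2}}{24 - 56} - -96 = \frac{-16 - 175616 + 24136 + 6 \cdot 3136}{-32} + 96 = - \frac{-16 - 175616 + 24136 + 18816}{32} + 96 = \left(- \frac{1}{32}\right) \left(-132680\right) + 96 = \frac{16585}{4} + 96 = \frac{16969}{4}$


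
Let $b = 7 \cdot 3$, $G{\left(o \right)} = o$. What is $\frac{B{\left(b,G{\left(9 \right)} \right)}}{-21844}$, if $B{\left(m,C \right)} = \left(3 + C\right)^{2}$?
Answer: $- \frac{36}{5461} \approx -0.0065922$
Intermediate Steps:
$b = 21$
$\frac{B{\left(b,G{\left(9 \right)} \right)}}{-21844} = \frac{\left(3 + 9\right)^{2}}{-21844} = 12^{2} \left(- \frac{1}{21844}\right) = 144 \left(- \frac{1}{21844}\right) = - \frac{36}{5461}$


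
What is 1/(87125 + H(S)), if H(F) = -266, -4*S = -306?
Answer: 1/86859 ≈ 1.1513e-5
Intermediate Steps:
S = 153/2 (S = -¼*(-306) = 153/2 ≈ 76.500)
1/(87125 + H(S)) = 1/(87125 - 266) = 1/86859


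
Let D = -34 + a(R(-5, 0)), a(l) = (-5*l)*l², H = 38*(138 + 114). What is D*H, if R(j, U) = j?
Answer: 5659416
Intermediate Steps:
H = 9576 (H = 38*252 = 9576)
a(l) = -5*l³
D = 591 (D = -34 - 5*(-5)³ = -34 - 5*(-125) = -34 + 625 = 591)
D*H = 591*9576 = 5659416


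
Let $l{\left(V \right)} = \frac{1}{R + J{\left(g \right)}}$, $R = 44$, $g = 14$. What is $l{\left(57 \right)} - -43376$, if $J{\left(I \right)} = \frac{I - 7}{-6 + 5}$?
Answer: $\frac{1604913}{37} \approx 43376.0$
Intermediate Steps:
$J{\left(I \right)} = 7 - I$ ($J{\left(I \right)} = \frac{-7 + I}{-1} = \left(-7 + I\right) \left(-1\right) = 7 - I$)
$l{\left(V \right)} = \frac{1}{37}$ ($l{\left(V \right)} = \frac{1}{44 + \left(7 - 14\right)} = \frac{1}{44 - 7} = \frac{1}{37}$)
$l{\left(57 \right)} - -43376 = \frac{1}{37} - -43376 = \frac{1}{37} + 43376 = \frac{1604913}{37}$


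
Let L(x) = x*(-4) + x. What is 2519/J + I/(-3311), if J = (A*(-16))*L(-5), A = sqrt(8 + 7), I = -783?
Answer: 783/3311 - 2519*sqrt(15)/3600 ≈ -2.4735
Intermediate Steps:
L(x) = -3*x (L(x) = -4*x + x = -3*x)
A = sqrt(15) ≈ 3.8730
J = -240*sqrt(15) (J = (sqrt(15)*(-16))*(-3*(-5)) = -16*sqrt(15)*15 = -240*sqrt(15) ≈ -929.52)
2519/J + I/(-3311) = 2519/((-240*sqrt(15))) - 783/(-3311) = 2519*(-sqrt(15)/3600) - 783*(-1/3311) = -2519*sqrt(15)/3600 + 783/3311 = 783/3311 - 2519*sqrt(15)/3600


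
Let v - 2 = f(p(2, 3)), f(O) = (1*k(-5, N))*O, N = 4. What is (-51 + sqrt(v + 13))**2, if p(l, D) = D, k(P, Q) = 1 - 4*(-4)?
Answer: (51 - sqrt(66))**2 ≈ 1838.3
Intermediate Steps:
k(P, Q) = 17 (k(P, Q) = 1 + 16 = 17)
f(O) = 17*O (f(O) = (1*17)*O = 17*O)
v = 53 (v = 2 + 17*3 = 2 + 51 = 53)
(-51 + sqrt(v + 13))**2 = (-51 + sqrt(53 + 13))**2 = (-51 + sqrt(66))**2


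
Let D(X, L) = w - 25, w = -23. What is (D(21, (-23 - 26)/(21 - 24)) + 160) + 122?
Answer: 234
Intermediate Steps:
D(X, L) = -48 (D(X, L) = -23 - 25 = -48)
(D(21, (-23 - 26)/(21 - 24)) + 160) + 122 = (-48 + 160) + 122 = 112 + 122 = 234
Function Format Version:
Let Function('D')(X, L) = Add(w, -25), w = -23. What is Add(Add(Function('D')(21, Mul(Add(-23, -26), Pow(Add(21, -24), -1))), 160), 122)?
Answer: 234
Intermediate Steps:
Function('D')(X, L) = -48 (Function('D')(X, L) = Add(-23, -25) = -48)
Add(Add(Function('D')(21, Mul(Add(-23, -26), Pow(Add(21, -24), -1))), 160), 122) = Add(Add(-48, 160), 122) = Add(112, 122) = 234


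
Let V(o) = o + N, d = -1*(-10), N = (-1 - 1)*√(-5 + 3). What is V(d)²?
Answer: 92 - 40*I*√2 ≈ 92.0 - 56.569*I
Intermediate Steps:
N = -2*I*√2 ≈ -2.8284*I
d = 10
V(o) = o - 2*I*√2
V(d)² = (10 - 2*I*√2)²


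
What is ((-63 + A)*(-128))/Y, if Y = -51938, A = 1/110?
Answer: -221728/1428295 ≈ -0.15524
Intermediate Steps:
A = 1/110 ≈ 0.0090909
((-63 + A)*(-128))/Y = ((-63 + 1/110)*(-128))/(-51938) = -6929/110*(-128)*(-1/51938) = (443456/55)*(-1/51938) = -221728/1428295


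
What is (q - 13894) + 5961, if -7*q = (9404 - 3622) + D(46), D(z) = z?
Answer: -61359/7 ≈ -8765.6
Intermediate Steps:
q = -5828/7 (q = -((9404 - 3622) + 46)/7 = -(5782 + 46)/7 = -⅐*5828 = -5828/7 ≈ -832.57)
(q - 13894) + 5961 = (-5828/7 - 13894) + 5961 = -103086/7 + 5961 = -61359/7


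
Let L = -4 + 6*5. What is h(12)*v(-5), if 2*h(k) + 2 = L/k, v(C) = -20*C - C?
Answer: 35/4 ≈ 8.7500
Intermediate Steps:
L = 26 (L = -4 + 30 = 26)
v(C) = -21*C
h(k) = -1 + 13/k (h(k) = -1 + (26/k)/2 = -1 + 13/k)
h(12)*v(-5) = ((13 - 1*12)/12)*(-21*(-5)) = ((13 - 12)/12)*105 = ((1/12)*1)*105 = (1/12)*105 = 35/4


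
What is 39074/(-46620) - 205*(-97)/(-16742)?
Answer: -28235993/13937715 ≈ -2.0259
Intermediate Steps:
39074/(-46620) - 205*(-97)/(-16742) = 39074*(-1/46620) + 19885*(-1/16742) = -2791/3330 - 19885/16742 = -28235993/13937715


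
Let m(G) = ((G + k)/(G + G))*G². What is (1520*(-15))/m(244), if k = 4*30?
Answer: -2850/5551 ≈ -0.51342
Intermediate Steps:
k = 120
m(G) = G*(120 + G)/2 (m(G) = ((G + 120)/(G + G))*G² = ((120 + G)/((2*G)))*G² = ((120 + G)*(1/(2*G)))*G² = ((120 + G)/(2*G))*G² = G*(120 + G)/2)
(1520*(-15))/m(244) = (1520*(-15))/(((½)*244*(120 + 244))) = -22800/((½)*244*364) = -22800/44408 = -22800*1/44408 = -2850/5551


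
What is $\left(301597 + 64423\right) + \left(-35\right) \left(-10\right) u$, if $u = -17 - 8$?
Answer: $357270$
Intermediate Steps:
$u = -25$ ($u = -17 - 8 = -25$)
$\left(301597 + 64423\right) + \left(-35\right) \left(-10\right) u = \left(301597 + 64423\right) + \left(-35\right) \left(-10\right) \left(-25\right) = 366020 + 350 \left(-25\right) = 366020 - 8750 = 357270$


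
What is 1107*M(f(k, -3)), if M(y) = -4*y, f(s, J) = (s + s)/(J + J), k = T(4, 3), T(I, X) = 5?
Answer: 7380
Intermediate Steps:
k = 5
f(s, J) = s/J (f(s, J) = (2*s)/((2*J)) = (2*s)*(1/(2*J)) = s/J)
1107*M(f(k, -3)) = 1107*(-20/(-3)) = 1107*(-20*(-1)/3) = 1107*(-4*(-5/3)) = 1107*(20/3) = 7380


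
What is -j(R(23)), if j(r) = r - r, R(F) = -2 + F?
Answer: 0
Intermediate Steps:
j(r) = 0
-j(R(23)) = -1*0 = 0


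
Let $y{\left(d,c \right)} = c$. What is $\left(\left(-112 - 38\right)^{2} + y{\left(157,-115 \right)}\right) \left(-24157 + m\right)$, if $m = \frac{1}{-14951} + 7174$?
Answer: $- \frac{5683838789090}{14951} \approx -3.8016 \cdot 10^{8}$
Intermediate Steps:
$m = \frac{107258473}{14951}$ ($m = - \frac{1}{14951} + 7174 = \frac{107258473}{14951} \approx 7174.0$)
$\left(\left(-112 - 38\right)^{2} + y{\left(157,-115 \right)}\right) \left(-24157 + m\right) = \left(\left(-112 - 38\right)^{2} - 115\right) \left(-24157 + \frac{107258473}{14951}\right) = \left(\left(-150\right)^{2} - 115\right) \left(- \frac{253912834}{14951}\right) = \left(22500 - 115\right) \left(- \frac{253912834}{14951}\right) = 22385 \left(- \frac{253912834}{14951}\right) = - \frac{5683838789090}{14951}$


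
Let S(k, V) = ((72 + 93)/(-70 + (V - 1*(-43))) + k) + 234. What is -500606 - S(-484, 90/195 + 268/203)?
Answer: -33298756721/66551 ≈ -5.0035e+5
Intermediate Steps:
S(k, V) = 234 + k + 165/(-27 + V) (S(k, V) = (165/(-70 + (V + 43)) + k) + 234 = (165/(-70 + (43 + V)) + k) + 234 = (165/(-27 + V) + k) + 234 = (k + 165/(-27 + V)) + 234 = 234 + k + 165/(-27 + V))
-500606 - S(-484, 90/195 + 268/203) = -500606 - (-6153 - 27*(-484) + 234*(90/195 + 268/203) + (90/195 + 268/203)*(-484))/(-27 + (90/195 + 268/203)) = -500606 - (-6153 + 13068 + 234*(90*(1/195) + 268*(1/203)) + (90*(1/195) + 268*(1/203))*(-484))/(-27 + (90*(1/195) + 268*(1/203))) = -500606 - (-6153 + 13068 + 234*(6/13 + 268/203) + (6/13 + 268/203)*(-484))/(-27 + (6/13 + 268/203)) = -500606 - (-6153 + 13068 + 234*(4702/2639) + (4702/2639)*(-484))/(-27 + 4702/2639) = -500606 - (-6153 + 13068 + 84636/203 - 2275768/2639)/(-66551/2639) = -500606 - (-2639)*17073185/(66551*2639) = -500606 - 1*(-17073185/66551) = -500606 + 17073185/66551 = -33298756721/66551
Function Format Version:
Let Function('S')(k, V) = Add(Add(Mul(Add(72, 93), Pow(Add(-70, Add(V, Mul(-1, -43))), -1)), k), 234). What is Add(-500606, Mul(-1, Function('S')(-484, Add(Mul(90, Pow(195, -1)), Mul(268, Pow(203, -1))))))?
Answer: Rational(-33298756721, 66551) ≈ -5.0035e+5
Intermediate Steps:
Function('S')(k, V) = Add(234, k, Mul(165, Pow(Add(-27, V), -1))) (Function('S')(k, V) = Add(Add(Mul(165, Pow(Add(-70, Add(V, 43)), -1)), k), 234) = Add(Add(Mul(165, Pow(Add(-70, Add(43, V)), -1)), k), 234) = Add(Add(Mul(165, Pow(Add(-27, V), -1)), k), 234) = Add(Add(k, Mul(165, Pow(Add(-27, V), -1))), 234) = Add(234, k, Mul(165, Pow(Add(-27, V), -1))))
Add(-500606, Mul(-1, Function('S')(-484, Add(Mul(90, Pow(195, -1)), Mul(268, Pow(203, -1)))))) = Add(-500606, Mul(-1, Mul(Pow(Add(-27, Add(Mul(90, Pow(195, -1)), Mul(268, Pow(203, -1)))), -1), Add(-6153, Mul(-27, -484), Mul(234, Add(Mul(90, Pow(195, -1)), Mul(268, Pow(203, -1)))), Mul(Add(Mul(90, Pow(195, -1)), Mul(268, Pow(203, -1))), -484))))) = Add(-500606, Mul(-1, Mul(Pow(Add(-27, Add(Mul(90, Rational(1, 195)), Mul(268, Rational(1, 203)))), -1), Add(-6153, 13068, Mul(234, Add(Mul(90, Rational(1, 195)), Mul(268, Rational(1, 203)))), Mul(Add(Mul(90, Rational(1, 195)), Mul(268, Rational(1, 203))), -484))))) = Add(-500606, Mul(-1, Mul(Pow(Add(-27, Add(Rational(6, 13), Rational(268, 203))), -1), Add(-6153, 13068, Mul(234, Add(Rational(6, 13), Rational(268, 203))), Mul(Add(Rational(6, 13), Rational(268, 203)), -484))))) = Add(-500606, Mul(-1, Mul(Pow(Add(-27, Rational(4702, 2639)), -1), Add(-6153, 13068, Mul(234, Rational(4702, 2639)), Mul(Rational(4702, 2639), -484))))) = Add(-500606, Mul(-1, Mul(Pow(Rational(-66551, 2639), -1), Add(-6153, 13068, Rational(84636, 203), Rational(-2275768, 2639))))) = Add(-500606, Mul(-1, Mul(Rational(-2639, 66551), Rational(17073185, 2639)))) = Add(-500606, Mul(-1, Rational(-17073185, 66551))) = Add(-500606, Rational(17073185, 66551)) = Rational(-33298756721, 66551)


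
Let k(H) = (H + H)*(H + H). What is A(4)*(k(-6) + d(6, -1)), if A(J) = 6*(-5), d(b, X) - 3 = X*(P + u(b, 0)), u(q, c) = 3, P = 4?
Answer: -4200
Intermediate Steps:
d(b, X) = 3 + 7*X (d(b, X) = 3 + X*(4 + 3) = 3 + X*7 = 3 + 7*X)
k(H) = 4*H² (k(H) = (2*H)*(2*H) = 4*H²)
A(J) = -30
A(4)*(k(-6) + d(6, -1)) = -30*(4*(-6)² + (3 + 7*(-1))) = -30*(4*36 + (3 - 7)) = -30*(144 - 4) = -30*140 = -4200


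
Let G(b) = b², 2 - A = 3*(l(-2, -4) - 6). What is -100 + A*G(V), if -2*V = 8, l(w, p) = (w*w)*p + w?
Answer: 1084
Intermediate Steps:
l(w, p) = w + p*w² (l(w, p) = w²*p + w = p*w² + w = w + p*w²)
V = -4 (V = -½*8 = -4)
A = 74 (A = 2 - 3*(-2*(1 - 4*(-2)) - 6) = 2 - 3*(-2*(1 + 8) - 6) = 2 - 3*(-2*9 - 6) = 2 - 3*(-18 - 6) = 2 - 3*(-24) = 2 - 1*(-72) = 2 + 72 = 74)
-100 + A*G(V) = -100 + 74*(-4)² = -100 + 74*16 = -100 + 1184 = 1084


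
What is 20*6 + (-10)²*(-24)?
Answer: -2280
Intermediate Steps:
20*6 + (-10)²*(-24) = 120 + 100*(-24) = 120 - 2400 = -2280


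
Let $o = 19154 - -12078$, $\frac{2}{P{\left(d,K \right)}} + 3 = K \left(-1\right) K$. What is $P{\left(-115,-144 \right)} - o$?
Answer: $- \frac{647720450}{20739} \approx -31232.0$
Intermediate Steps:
$P{\left(d,K \right)} = \frac{2}{-3 - K^{2}}$ ($P{\left(d,K \right)} = \frac{2}{-3 + K \left(-1\right) K} = \frac{2}{-3 + - K K} = \frac{2}{-3 - K^{2}}$)
$o = 31232$ ($o = 19154 + 12078 = 31232$)
$P{\left(-115,-144 \right)} - o = - \frac{2}{3 + \left(-144\right)^{2}} - 31232 = - \frac{2}{3 + 20736} - 31232 = - \frac{2}{20739} - 31232 = - \frac{647720450}{20739}$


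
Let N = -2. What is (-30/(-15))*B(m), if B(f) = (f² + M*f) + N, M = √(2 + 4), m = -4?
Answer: 28 - 8*√6 ≈ 8.4041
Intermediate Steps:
M = √6 ≈ 2.4495
B(f) = -2 + f² + f*√6 (B(f) = (f² + √6*f) - 2 = (f² + f*√6) - 2 = -2 + f² + f*√6)
(-30/(-15))*B(m) = (-30/(-15))*(-2 + (-4)² - 4*√6) = (-30*(-1/15))*(-2 + 16 - 4*√6) = 2*(14 - 4*√6) = 28 - 8*√6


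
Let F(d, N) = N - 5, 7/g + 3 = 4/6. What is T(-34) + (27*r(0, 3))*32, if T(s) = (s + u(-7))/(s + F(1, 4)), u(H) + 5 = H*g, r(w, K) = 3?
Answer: 90738/35 ≈ 2592.5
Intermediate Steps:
g = -3 (g = 7/(-3 + 4/6) = 7/(-3 + 4*(⅙)) = 7/(-3 + ⅔) = 7/(-7/3) = 7*(-3/7) = -3)
F(d, N) = -5 + N
u(H) = -5 - 3*H (u(H) = -5 + H*(-3) = -5 - 3*H)
T(s) = (16 + s)/(-1 + s) (T(s) = (s + (-5 - 3*(-7)))/(s + (-5 + 4)) = (s + (-5 + 21))/(s - 1) = (s + 16)/(-1 + s) = (16 + s)/(-1 + s))
T(-34) + (27*r(0, 3))*32 = (16 - 34)/(-1 - 34) + (27*3)*32 = -18/(-35) + 81*32 = -1/35*(-18) + 2592 = 18/35 + 2592 = 90738/35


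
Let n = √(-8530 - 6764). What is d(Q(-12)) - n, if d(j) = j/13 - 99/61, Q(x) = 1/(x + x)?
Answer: -30949/19032 - I*√15294 ≈ -1.6262 - 123.67*I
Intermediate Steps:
Q(x) = 1/(2*x)
d(j) = -99/61 + j/13 (d(j) = j*(1/13) - 99*1/61 = j/13 - 99/61 = -99/61 + j/13)
n = I*√15294 (n = √(-15294) = I*√15294 ≈ 123.67*I)
d(Q(-12)) - n = (-99/61 + ((½)/(-12))/13) - I*√15294 = (-99/61 + ((½)*(-1/12))/13) - I*√15294 = (-99/61 + (1/13)*(-1/24)) - I*√15294 = (-99/61 - 1/312) - I*√15294 = -30949/19032 - I*√15294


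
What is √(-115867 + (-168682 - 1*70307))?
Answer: 2*I*√88714 ≈ 595.7*I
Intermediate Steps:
√(-115867 + (-168682 - 1*70307)) = √(-115867 + (-168682 - 70307)) = √(-115867 - 238989) = √(-354856) = 2*I*√88714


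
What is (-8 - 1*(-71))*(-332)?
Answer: -20916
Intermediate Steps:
(-8 - 1*(-71))*(-332) = (-8 + 71)*(-332) = 63*(-332) = -20916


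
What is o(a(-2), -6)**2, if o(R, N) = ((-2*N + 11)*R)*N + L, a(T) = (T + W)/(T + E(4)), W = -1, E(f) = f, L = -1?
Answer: 42436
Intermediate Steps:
a(T) = (-1 + T)/(4 + T) (a(T) = (T - 1)/(T + 4) = (-1 + T)/(4 + T))
o(R, N) = -1 + N*R*(11 - 2*N) (o(R, N) = ((-2*N + 11)*R)*N - 1 = ((11 - 2*N)*R)*N - 1 = (R*(11 - 2*N))*N - 1 = N*R*(11 - 2*N) - 1 = -1 + N*R*(11 - 2*N))
o(a(-2), -6)**2 = (-1 - 2*(-1 - 2)/(4 - 2)*(-6)**2 + 11*(-6)*((-1 - 2)/(4 - 2)))**2 = (-1 - 2*-3/2*36 + 11*(-6)*(-3/2))**2 = (-1 - 2*(1/2)*(-3)*36 + 11*(-6)*((1/2)*(-3)))**2 = (-1 - 2*(-3/2)*36 + 11*(-6)*(-3/2))**2 = (-1 + 108 + 99)**2 = 206**2 = 42436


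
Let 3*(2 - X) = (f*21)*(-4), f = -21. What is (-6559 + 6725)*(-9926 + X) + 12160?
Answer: -1732832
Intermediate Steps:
X = -586 (X = 2 - (-21*21)*(-4)/3 = 2 - (-147)*(-4) = 2 - ⅓*1764 = 2 - 588 = -586)
(-6559 + 6725)*(-9926 + X) + 12160 = (-6559 + 6725)*(-9926 - 586) + 12160 = 166*(-10512) + 12160 = -1744992 + 12160 = -1732832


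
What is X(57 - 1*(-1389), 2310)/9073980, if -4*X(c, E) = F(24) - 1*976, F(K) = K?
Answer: 119/4536990 ≈ 2.6229e-5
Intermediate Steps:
X(c, E) = 238 (X(c, E) = -(24 - 1*976)/4 = -(24 - 976)/4 = -1/4*(-952) = 238)
X(57 - 1*(-1389), 2310)/9073980 = 238/9073980 = 238*(1/9073980) = 119/4536990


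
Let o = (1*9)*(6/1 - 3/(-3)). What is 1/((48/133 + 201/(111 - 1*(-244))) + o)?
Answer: 47215/3018318 ≈ 0.015643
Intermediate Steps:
o = 63 (o = 9*(6*1 - 3*(-1/3)) = 9*(6 + 1) = 9*7 = 63)
1/((48/133 + 201/(111 - 1*(-244))) + o) = 1/((48/133 + 201/(111 - 1*(-244))) + 63) = 1/((48*(1/133) + 201/(111 + 244)) + 63) = 1/((48/133 + 201/355) + 63) = 1/(43773/47215 + 63) = 1/(3018318/47215) = 47215/3018318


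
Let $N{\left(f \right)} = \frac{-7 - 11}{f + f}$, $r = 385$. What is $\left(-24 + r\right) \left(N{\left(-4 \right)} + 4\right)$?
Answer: $\frac{9025}{4} \approx 2256.3$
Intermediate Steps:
$N{\left(f \right)} = - \frac{9}{f}$ ($N{\left(f \right)} = - \frac{18}{2 f} = - 18 \frac{1}{2 f} = - \frac{9}{f}$)
$\left(-24 + r\right) \left(N{\left(-4 \right)} + 4\right) = \left(-24 + 385\right) \left(- \frac{9}{-4} + 4\right) = 361 \left(\left(-9\right) \left(- \frac{1}{4}\right) + 4\right) = 361 \left(\frac{9}{4} + 4\right) = 361 \cdot \frac{25}{4} = \frac{9025}{4}$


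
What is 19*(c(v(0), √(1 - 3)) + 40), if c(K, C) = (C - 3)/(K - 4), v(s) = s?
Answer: 3097/4 - 19*I*√2/4 ≈ 774.25 - 6.7175*I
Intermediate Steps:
c(K, C) = (-3 + C)/(-4 + K)
19*(c(v(0), √(1 - 3)) + 40) = 19*((-3 + √(1 - 3))/(-4 + 0) + 40) = 19*((-3 + √(-2))/(-4) + 40) = 19*(-(-3 + I*√2)/4 + 40) = 19*((¾ - I*√2/4) + 40) = 19*(163/4 - I*√2/4) = 3097/4 - 19*I*√2/4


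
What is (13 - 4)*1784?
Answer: 16056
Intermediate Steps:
(13 - 4)*1784 = 9*1784 = 16056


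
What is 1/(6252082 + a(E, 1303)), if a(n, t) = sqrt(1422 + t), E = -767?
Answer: 6252082/39088529331999 - 5*sqrt(109)/39088529331999 ≈ 1.5995e-7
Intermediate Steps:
1/(6252082 + a(E, 1303)) = 1/(6252082 + sqrt(1422 + 1303)) = 1/(6252082 + sqrt(2725)) = 1/(6252082 + 5*sqrt(109))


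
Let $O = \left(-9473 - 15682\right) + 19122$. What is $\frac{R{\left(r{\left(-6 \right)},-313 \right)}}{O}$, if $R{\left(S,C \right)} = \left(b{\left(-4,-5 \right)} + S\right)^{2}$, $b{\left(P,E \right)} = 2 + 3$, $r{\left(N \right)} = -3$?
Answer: $- \frac{4}{6033} \approx -0.00066302$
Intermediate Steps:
$b{\left(P,E \right)} = 5$
$R{\left(S,C \right)} = \left(5 + S\right)^{2}$
$O = -6033$ ($O = -25155 + 19122 = -6033$)
$\frac{R{\left(r{\left(-6 \right)},-313 \right)}}{O} = \frac{\left(5 - 3\right)^{2}}{-6033} = 2^{2} \left(- \frac{1}{6033}\right) = 4 \left(- \frac{1}{6033}\right) = - \frac{4}{6033}$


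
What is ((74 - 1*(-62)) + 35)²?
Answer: 29241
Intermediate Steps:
((74 - 1*(-62)) + 35)² = ((74 + 62) + 35)² = (136 + 35)² = 171² = 29241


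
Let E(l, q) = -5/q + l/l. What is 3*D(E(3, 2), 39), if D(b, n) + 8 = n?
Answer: 93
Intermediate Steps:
E(l, q) = 1 - 5/q (E(l, q) = -5/q + 1 = 1 - 5/q)
D(b, n) = -8 + n
3*D(E(3, 2), 39) = 3*(-8 + 39) = 3*31 = 93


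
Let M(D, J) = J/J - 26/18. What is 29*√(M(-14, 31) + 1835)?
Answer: 29*√16511/3 ≈ 1242.1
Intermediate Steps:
M(D, J) = -4/9 (M(D, J) = 1 - 26*1/18 = 1 - 13/9 = -4/9)
29*√(M(-14, 31) + 1835) = 29*√(-4/9 + 1835) = 29*√(16511/9) = 29*(√16511/3) = 29*√16511/3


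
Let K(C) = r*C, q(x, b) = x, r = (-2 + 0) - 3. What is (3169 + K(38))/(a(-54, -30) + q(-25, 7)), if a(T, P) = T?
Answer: -2979/79 ≈ -37.709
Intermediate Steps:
r = -5 (r = -2 - 3 = -5)
K(C) = -5*C
(3169 + K(38))/(a(-54, -30) + q(-25, 7)) = (3169 - 5*38)/(-54 - 25) = (3169 - 190)/(-79) = 2979*(-1/79) = -2979/79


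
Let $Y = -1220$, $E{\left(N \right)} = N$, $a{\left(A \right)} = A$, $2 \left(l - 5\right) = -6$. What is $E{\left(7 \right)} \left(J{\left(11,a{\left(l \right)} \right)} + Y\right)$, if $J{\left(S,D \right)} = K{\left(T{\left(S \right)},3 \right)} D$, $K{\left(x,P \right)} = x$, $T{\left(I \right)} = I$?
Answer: $-8386$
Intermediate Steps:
$l = 2$ ($l = 5 + \frac{1}{2} \left(-6\right) = 5 - 3 = 2$)
$J{\left(S,D \right)} = D S$ ($J{\left(S,D \right)} = S D = D S$)
$E{\left(7 \right)} \left(J{\left(11,a{\left(l \right)} \right)} + Y\right) = 7 \left(2 \cdot 11 - 1220\right) = 7 \left(22 - 1220\right) = 7 \left(-1198\right) = -8386$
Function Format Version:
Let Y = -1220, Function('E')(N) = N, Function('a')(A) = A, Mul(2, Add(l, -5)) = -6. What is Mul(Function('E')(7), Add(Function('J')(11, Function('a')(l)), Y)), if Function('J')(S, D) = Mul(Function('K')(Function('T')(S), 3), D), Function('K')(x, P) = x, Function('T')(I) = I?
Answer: -8386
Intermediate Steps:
l = 2 (l = Add(5, Mul(Rational(1, 2), -6)) = Add(5, -3) = 2)
Function('J')(S, D) = Mul(D, S) (Function('J')(S, D) = Mul(S, D) = Mul(D, S))
Mul(Function('E')(7), Add(Function('J')(11, Function('a')(l)), Y)) = Mul(7, Add(Mul(2, 11), -1220)) = Mul(7, Add(22, -1220)) = Mul(7, -1198) = -8386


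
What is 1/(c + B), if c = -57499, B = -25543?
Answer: -1/83042 ≈ -1.2042e-5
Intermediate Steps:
1/(c + B) = 1/(-57499 - 25543) = 1/(-83042) = -1/83042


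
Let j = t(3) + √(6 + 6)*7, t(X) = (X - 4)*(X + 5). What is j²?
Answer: 652 - 224*√3 ≈ 264.02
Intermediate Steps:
t(X) = (-4 + X)*(5 + X)
j = -8 + 14*√3 (j = (-20 + 3 + 3²) + √(6 + 6)*7 = (-20 + 3 + 9) + √12*7 = -8 + (2*√3)*7 = -8 + 14*√3 ≈ 16.249)
j² = (-8 + 14*√3)²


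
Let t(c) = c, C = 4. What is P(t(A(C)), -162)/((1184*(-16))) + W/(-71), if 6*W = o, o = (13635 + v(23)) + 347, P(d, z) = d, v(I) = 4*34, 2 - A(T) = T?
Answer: -22287545/672512 ≈ -33.141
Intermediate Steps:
A(T) = 2 - T
v(I) = 136
o = 14118 (o = (13635 + 136) + 347 = 13771 + 347 = 14118)
W = 2353 (W = (1/6)*14118 = 2353)
P(t(A(C)), -162)/((1184*(-16))) + W/(-71) = (2 - 1*4)/((1184*(-16))) + 2353/(-71) = (2 - 4)/(-18944) + 2353*(-1/71) = -2*(-1/18944) - 2353/71 = 1/9472 - 2353/71 = -22287545/672512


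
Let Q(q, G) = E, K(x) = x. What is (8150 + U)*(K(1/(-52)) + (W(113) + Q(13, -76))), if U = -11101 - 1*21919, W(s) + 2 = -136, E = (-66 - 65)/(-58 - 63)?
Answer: 10714058175/3146 ≈ 3.4056e+6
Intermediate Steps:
E = 131/121 (E = -131/(-121) = -131*(-1/121) = 131/121 ≈ 1.0826)
W(s) = -138 (W(s) = -2 - 136 = -138)
Q(q, G) = 131/121
U = -33020 (U = -11101 - 21919 = -33020)
(8150 + U)*(K(1/(-52)) + (W(113) + Q(13, -76))) = (8150 - 33020)*(1/(-52) + (-138 + 131/121)) = -24870*(-1/52 - 16567/121) = -24870*(-861605/6292) = 10714058175/3146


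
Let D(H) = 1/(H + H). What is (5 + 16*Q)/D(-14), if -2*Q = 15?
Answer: 3220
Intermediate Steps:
Q = -15/2 (Q = -½*15 = -15/2 ≈ -7.5000)
D(H) = 1/(2*H)
(5 + 16*Q)/D(-14) = (5 + 16*(-15/2))/(((½)/(-14))) = (5 - 120)/(((½)*(-1/14))) = -115/(-1/28) = -115*(-28) = 3220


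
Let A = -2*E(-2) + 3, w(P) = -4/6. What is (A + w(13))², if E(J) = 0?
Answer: 49/9 ≈ 5.4444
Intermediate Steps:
w(P) = -⅔ (w(P) = -4*⅙ = -⅔)
A = 3 (A = -2*0 + 3 = 0 + 3 = 3)
(A + w(13))² = (3 - ⅔)² = (7/3)² = 49/9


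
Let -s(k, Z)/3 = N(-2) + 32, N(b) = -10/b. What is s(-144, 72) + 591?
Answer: 480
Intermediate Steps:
s(k, Z) = -111 (s(k, Z) = -3*(-10/(-2) + 32) = -3*(-10*(-1/2) + 32) = -3*(5 + 32) = -3*37 = -111)
s(-144, 72) + 591 = -111 + 591 = 480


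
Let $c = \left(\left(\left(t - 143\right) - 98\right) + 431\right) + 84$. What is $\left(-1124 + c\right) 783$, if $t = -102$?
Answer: $-745416$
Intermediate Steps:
$c = 172$ ($c = \left(\left(\left(-102 - 143\right) - 98\right) + 431\right) + 84 = \left(\left(-245 - 98\right) + 431\right) + 84 = \left(-343 + 431\right) + 84 = 88 + 84 = 172$)
$\left(-1124 + c\right) 783 = \left(-1124 + 172\right) 783 = \left(-952\right) 783 = -745416$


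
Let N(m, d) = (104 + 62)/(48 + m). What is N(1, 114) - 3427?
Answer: -167757/49 ≈ -3423.6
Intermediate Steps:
N(m, d) = 166/(48 + m)
N(1, 114) - 3427 = 166/(48 + 1) - 3427 = 166/49 - 3427 = -167757/49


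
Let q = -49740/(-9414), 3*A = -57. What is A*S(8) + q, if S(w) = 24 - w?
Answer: -468686/1569 ≈ -298.72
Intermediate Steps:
A = -19 (A = (⅓)*(-57) = -19)
q = 8290/1569 (q = -49740*(-1/9414) = 8290/1569 ≈ 5.2836)
A*S(8) + q = -19*(24 - 1*8) + 8290/1569 = -19*(24 - 8) + 8290/1569 = -19*16 + 8290/1569 = -304 + 8290/1569 = -468686/1569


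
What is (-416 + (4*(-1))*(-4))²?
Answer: 160000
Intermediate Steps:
(-416 + (4*(-1))*(-4))² = (-416 - 4*(-4))² = (-416 + 16)² = (-400)² = 160000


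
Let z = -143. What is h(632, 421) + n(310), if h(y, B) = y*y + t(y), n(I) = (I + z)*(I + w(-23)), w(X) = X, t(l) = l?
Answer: 447985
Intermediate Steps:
n(I) = (-143 + I)*(-23 + I) (n(I) = (I - 143)*(I - 23) = (-143 + I)*(-23 + I))
h(y, B) = y + y**2 (h(y, B) = y*y + y = y**2 + y = y + y**2)
h(632, 421) + n(310) = 632*(1 + 632) + (3289 + 310**2 - 166*310) = 632*633 + (3289 + 96100 - 51460) = 400056 + 47929 = 447985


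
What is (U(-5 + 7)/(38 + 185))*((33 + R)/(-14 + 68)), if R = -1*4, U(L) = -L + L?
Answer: 0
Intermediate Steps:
U(L) = 0
R = -4
(U(-5 + 7)/(38 + 185))*((33 + R)/(-14 + 68)) = (0/(38 + 185))*((33 - 4)/(-14 + 68)) = (0/223)*(29/54) = (0*(1/223))*(29*(1/54)) = 0*(29/54) = 0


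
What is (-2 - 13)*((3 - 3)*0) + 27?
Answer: 27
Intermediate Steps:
(-2 - 13)*((3 - 3)*0) + 27 = -0*0 + 27 = -15*0 + 27 = 0 + 27 = 27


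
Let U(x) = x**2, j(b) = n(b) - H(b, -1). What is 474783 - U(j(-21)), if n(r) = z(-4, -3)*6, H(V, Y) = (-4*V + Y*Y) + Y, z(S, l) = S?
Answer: 463119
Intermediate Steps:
H(V, Y) = Y + Y**2 - 4*V (H(V, Y) = (-4*V + Y**2) + Y = (Y**2 - 4*V) + Y = Y + Y**2 - 4*V)
n(r) = -24 (n(r) = -4*6 = -24)
j(b) = -24 + 4*b (j(b) = -24 - (-1 + (-1)**2 - 4*b) = -24 - (-1 + 1 - 4*b) = -24 - (-4)*b = -24 + 4*b)
474783 - U(j(-21)) = 474783 - (-24 + 4*(-21))**2 = 474783 - (-24 - 84)**2 = 474783 - 1*(-108)**2 = 474783 - 1*11664 = 474783 - 11664 = 463119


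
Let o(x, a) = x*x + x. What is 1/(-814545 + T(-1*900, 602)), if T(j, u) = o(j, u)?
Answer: -1/5445 ≈ -0.00018365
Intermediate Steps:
o(x, a) = x + x² (o(x, a) = x² + x = x + x²)
T(j, u) = j*(1 + j)
1/(-814545 + T(-1*900, 602)) = 1/(-814545 + (-1*900)*(1 - 1*900)) = 1/(-814545 - 900*(1 - 900)) = 1/(-814545 - 900*(-899)) = 1/(-814545 + 809100) = 1/(-5445) = -1/5445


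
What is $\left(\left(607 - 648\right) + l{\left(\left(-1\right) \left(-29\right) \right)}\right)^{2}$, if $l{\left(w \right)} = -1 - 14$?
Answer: $3136$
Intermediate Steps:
$l{\left(w \right)} = -15$ ($l{\left(w \right)} = -1 - 14 = -15$)
$\left(\left(607 - 648\right) + l{\left(\left(-1\right) \left(-29\right) \right)}\right)^{2} = \left(\left(607 - 648\right) - 15\right)^{2} = \left(-41 - 15\right)^{2} = \left(-56\right)^{2} = 3136$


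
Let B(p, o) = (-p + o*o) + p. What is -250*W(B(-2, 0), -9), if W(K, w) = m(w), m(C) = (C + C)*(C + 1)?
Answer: -36000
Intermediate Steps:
m(C) = 2*C*(1 + C) (m(C) = (2*C)*(1 + C) = 2*C*(1 + C))
B(p, o) = o**2 (B(p, o) = (-p + o**2) + p = (o**2 - p) + p = o**2)
W(K, w) = 2*w*(1 + w)
-250*W(B(-2, 0), -9) = -500*(-9)*(1 - 9) = -500*(-9)*(-8) = -250*144 = -36000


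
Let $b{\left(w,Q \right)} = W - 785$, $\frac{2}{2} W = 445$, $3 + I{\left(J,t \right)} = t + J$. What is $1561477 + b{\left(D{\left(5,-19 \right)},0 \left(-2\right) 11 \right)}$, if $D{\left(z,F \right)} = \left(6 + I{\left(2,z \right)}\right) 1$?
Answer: $1561137$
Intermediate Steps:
$I{\left(J,t \right)} = -3 + J + t$ ($I{\left(J,t \right)} = -3 + \left(t + J\right) = -3 + \left(J + t\right) = -3 + J + t$)
$W = 445$
$D{\left(z,F \right)} = 5 + z$ ($D{\left(z,F \right)} = \left(6 + \left(-3 + 2 + z\right)\right) 1 = \left(6 + \left(-1 + z\right)\right) 1 = \left(5 + z\right) 1 = 5 + z$)
$b{\left(w,Q \right)} = -340$ ($b{\left(w,Q \right)} = 445 - 785 = -340$)
$1561477 + b{\left(D{\left(5,-19 \right)},0 \left(-2\right) 11 \right)} = 1561477 - 340 = 1561137$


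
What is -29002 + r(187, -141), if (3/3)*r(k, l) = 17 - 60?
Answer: -29045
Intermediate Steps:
r(k, l) = -43 (r(k, l) = 17 - 60 = -43)
-29002 + r(187, -141) = -29002 - 43 = -29045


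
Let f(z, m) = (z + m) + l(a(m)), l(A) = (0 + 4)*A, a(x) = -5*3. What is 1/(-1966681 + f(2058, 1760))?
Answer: -1/1962923 ≈ -5.0944e-7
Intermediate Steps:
a(x) = -15
l(A) = 4*A
f(z, m) = -60 + m + z (f(z, m) = (z + m) + 4*(-15) = (m + z) - 60 = -60 + m + z)
1/(-1966681 + f(2058, 1760)) = 1/(-1966681 + (-60 + 1760 + 2058)) = 1/(-1966681 + 3758) = 1/(-1962923) = -1/1962923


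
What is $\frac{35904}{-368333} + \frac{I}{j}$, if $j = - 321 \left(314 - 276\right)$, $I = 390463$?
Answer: $- \frac{144258365171}{4492925934} \approx -32.108$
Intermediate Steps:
$j = -12198$ ($j = \left(-321\right) 38 = -12198$)
$\frac{35904}{-368333} + \frac{I}{j} = \frac{35904}{-368333} + \frac{390463}{-12198} = 35904 \left(- \frac{1}{368333}\right) + 390463 \left(- \frac{1}{12198}\right) = - \frac{35904}{368333} - \frac{390463}{12198} = - \frac{144258365171}{4492925934}$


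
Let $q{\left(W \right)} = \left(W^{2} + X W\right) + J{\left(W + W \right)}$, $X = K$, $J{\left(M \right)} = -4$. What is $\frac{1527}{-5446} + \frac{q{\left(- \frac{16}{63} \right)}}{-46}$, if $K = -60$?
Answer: $- \frac{37364147}{71021286} \approx -0.5261$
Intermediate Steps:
$X = -60$
$q{\left(W \right)} = -4 + W^{2} - 60 W$ ($q{\left(W \right)} = \left(W^{2} - 60 W\right) - 4 = -4 + W^{2} - 60 W$)
$\frac{1527}{-5446} + \frac{q{\left(- \frac{16}{63} \right)}}{-46} = \frac{1527}{-5446} + \frac{-4 + \left(- \frac{16}{63}\right)^{2} - 60 \left(- \frac{16}{63}\right)}{-46} = 1527 \left(- \frac{1}{5446}\right) + \left(-4 + \left(\left(-16\right) \frac{1}{63}\right)^{2} - 60 \left(\left(-16\right) \frac{1}{63}\right)\right) \left(- \frac{1}{46}\right) = - \frac{1527}{5446} + \left(-4 + \left(- \frac{16}{63}\right)^{2} - - \frac{320}{21}\right) \left(- \frac{1}{46}\right) = - \frac{1527}{5446} + \left(-4 + \frac{256}{3969} + \frac{320}{21}\right) \left(- \frac{1}{46}\right) = - \frac{1527}{5446} + \frac{44860}{3969} \left(- \frac{1}{46}\right) = - \frac{1527}{5446} - \frac{22430}{91287} = - \frac{37364147}{71021286}$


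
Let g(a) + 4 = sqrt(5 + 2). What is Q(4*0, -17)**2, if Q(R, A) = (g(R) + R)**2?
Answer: (4 - sqrt(7))**4 ≈ 3.3635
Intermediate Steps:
g(a) = -4 + sqrt(7) (g(a) = -4 + sqrt(5 + 2) = -4 + sqrt(7))
Q(R, A) = (-4 + R + sqrt(7))**2 (Q(R, A) = ((-4 + sqrt(7)) + R)**2 = (-4 + R + sqrt(7))**2)
Q(4*0, -17)**2 = ((-4 + 4*0 + sqrt(7))**2)**2 = ((-4 + 0 + sqrt(7))**2)**2 = ((-4 + sqrt(7))**2)**2 = (-4 + sqrt(7))**4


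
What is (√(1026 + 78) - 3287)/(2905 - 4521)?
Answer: 3287/1616 - √69/404 ≈ 2.0135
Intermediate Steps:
(√(1026 + 78) - 3287)/(2905 - 4521) = (√1104 - 3287)/(-1616) = (4*√69 - 3287)*(-1/1616) = (-3287 + 4*√69)*(-1/1616) = 3287/1616 - √69/404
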